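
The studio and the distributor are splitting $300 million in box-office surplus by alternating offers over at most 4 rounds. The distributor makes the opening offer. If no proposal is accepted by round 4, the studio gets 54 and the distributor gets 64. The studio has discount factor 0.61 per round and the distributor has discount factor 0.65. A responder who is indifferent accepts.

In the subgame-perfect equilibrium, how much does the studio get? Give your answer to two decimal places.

121.13

Solve by backward induction from round 4.
Round 4 (the studio proposes): the distributor gets 64 if talks fail, so the studio offers 64 and keeps 236.
Round 3 (the distributor proposes): the studio can get 236 next round, worth 0.61 × 236 = 143.96 now. The distributor offers 143.96 and keeps 300 − 143.96 = 156.04.
Round 2 (the studio proposes): the distributor can get 156.04 next round, worth 0.65 × 156.04 = 101.426 now. The studio offers 101.426 and keeps 300 − 101.426 = 198.574.
Round 1 (the distributor proposes): the studio can get 198.574 next round, worth 0.61 × 198.574 = 121.13014 now, so the distributor offers 121.13014, keeping 178.86986.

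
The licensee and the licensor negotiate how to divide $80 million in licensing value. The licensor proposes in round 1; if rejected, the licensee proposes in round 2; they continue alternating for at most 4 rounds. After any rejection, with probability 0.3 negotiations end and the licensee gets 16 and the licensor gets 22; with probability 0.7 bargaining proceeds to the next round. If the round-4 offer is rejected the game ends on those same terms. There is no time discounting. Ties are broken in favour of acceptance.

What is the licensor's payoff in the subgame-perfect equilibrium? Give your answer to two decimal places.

40.77

Round 4 (the licensee proposes): the licensor gets 22 if talks fail, so the licensee offers 22 and keeps 58.
Round 3 (the licensor proposes): rejecting gives the licensee an expected 0.7 × 58 + 0.3 × 16 = 45.4. The licensor offers 45.4 and keeps 80 − 45.4 = 34.6.
Round 2 (the licensee proposes): rejecting gives the licensor an expected 0.7 × 34.6 + 0.3 × 22 = 30.82, so the licensee offers 30.82, keeping 49.18.
Round 1 (the licensor proposes): rejecting gives the licensee an expected 0.7 × 49.18 + 0.3 × 16 = 39.226. The licensor offers 39.226 and keeps 80 − 39.226 = 40.774.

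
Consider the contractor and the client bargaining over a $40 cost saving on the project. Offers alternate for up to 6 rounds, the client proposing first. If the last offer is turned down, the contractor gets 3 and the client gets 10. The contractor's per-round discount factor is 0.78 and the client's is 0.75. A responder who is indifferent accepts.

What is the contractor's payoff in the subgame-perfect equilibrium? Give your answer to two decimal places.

20.37

Round 6 (the contractor proposes): the client gets 10 if talks fail, so the contractor offers 10 and keeps 30.
Round 5 (the client proposes): the contractor can get 30 next round, worth 0.78 × 30 = 23.4 now; the client offers that and keeps 16.6.
Round 4 (the contractor proposes): the client can get 16.6 next round, worth 0.75 × 16.6 = 12.45 now; the contractor offers that and keeps 27.55.
Round 3 (the client proposes): the contractor can get 27.55 next round, worth 0.78 × 27.55 = 21.489 now, so the client offers 21.489, keeping 18.511.
Round 2 (the contractor proposes): the client can get 18.511 next round, worth 0.75 × 18.511 = 13.88325 now; the contractor offers that and keeps 26.11675.
Round 1 (the client proposes): the contractor can get 26.11675 next round, worth 0.78 × 26.11675 = 20.371065 now, so the client offers 20.371065, keeping 19.628935.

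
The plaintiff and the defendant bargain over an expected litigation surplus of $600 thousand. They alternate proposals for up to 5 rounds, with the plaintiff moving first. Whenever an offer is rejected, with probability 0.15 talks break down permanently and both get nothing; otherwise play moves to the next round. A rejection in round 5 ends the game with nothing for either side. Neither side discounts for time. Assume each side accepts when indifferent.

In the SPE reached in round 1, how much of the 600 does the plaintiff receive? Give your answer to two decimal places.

Round 5 (the plaintiff proposes): rejection yields 0 for the defendant; the plaintiff offers 0 and keeps 600.
Round 4 (the defendant proposes): rejecting gives the plaintiff an expected 0.85 × 600 = 510; the defendant offers that and keeps 90.
Round 3 (the plaintiff proposes): rejecting gives the defendant an expected 0.85 × 90 = 76.5. The plaintiff offers 76.5 and keeps 600 − 76.5 = 523.5.
Round 2 (the defendant proposes): rejecting gives the plaintiff an expected 0.85 × 523.5 = 444.975. The defendant offers 444.975 and keeps 600 − 444.975 = 155.025.
Round 1 (the plaintiff proposes): rejecting gives the defendant an expected 0.85 × 155.025 = 131.77125. The plaintiff offers 131.77125 and keeps 600 − 131.77125 = 468.22875.

468.23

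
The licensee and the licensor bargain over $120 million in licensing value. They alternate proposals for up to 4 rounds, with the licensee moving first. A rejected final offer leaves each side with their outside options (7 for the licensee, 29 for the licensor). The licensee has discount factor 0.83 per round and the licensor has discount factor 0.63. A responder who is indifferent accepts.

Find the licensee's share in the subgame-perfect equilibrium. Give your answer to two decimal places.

69.92

Round 4 (the licensor proposes): the licensee gets 7 if talks fail, so the licensor offers 7 and keeps 113.
Round 3 (the licensee proposes): the licensor can get 113 next round, worth 0.63 × 113 = 71.19 now. The licensee offers 71.19 and keeps 120 − 71.19 = 48.81.
Round 2 (the licensor proposes): the licensee can get 48.81 next round, worth 0.83 × 48.81 = 40.5123 now. The licensor offers 40.5123 and keeps 120 − 40.5123 = 79.4877.
Round 1 (the licensee proposes): the licensor can get 79.4877 next round, worth 0.63 × 79.4877 = 50.077251 now; the licensee offers that and keeps 69.922749.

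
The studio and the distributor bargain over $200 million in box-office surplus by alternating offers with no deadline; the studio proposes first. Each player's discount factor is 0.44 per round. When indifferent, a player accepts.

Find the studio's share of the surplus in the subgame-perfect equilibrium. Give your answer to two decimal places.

138.89

In a stationary SPE each proposer offers the other exactly their discounted continuation value.
If the studio keeps x when proposing and the distributor keeps y when proposing, then x = 200 − 0.44y and y = 200 − 0.44x.
Solving: x = 200(1 − 0.44) / (1 − 0.44·0.44) = 112 / 0.8064 ≈ 138.8889.
The distributor gets 200 − 138.8889 ≈ 61.1111.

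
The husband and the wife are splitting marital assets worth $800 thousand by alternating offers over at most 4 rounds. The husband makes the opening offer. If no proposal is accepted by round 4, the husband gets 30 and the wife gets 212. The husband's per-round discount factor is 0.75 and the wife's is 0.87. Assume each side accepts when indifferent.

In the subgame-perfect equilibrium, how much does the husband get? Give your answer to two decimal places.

188.89

Round 4 (the wife proposes): the husband gets 30 if talks fail, so the wife offers 30 and keeps 770.
Round 3 (the husband proposes): the wife can get 770 next round, worth 0.87 × 770 = 669.9 now. The husband offers 669.9 and keeps 800 − 669.9 = 130.1.
Round 2 (the wife proposes): the husband can get 130.1 next round, worth 0.75 × 130.1 = 97.575 now; the wife offers that and keeps 702.425.
Round 1 (the husband proposes): the wife can get 702.425 next round, worth 0.87 × 702.425 = 611.10975 now, so the husband offers 611.10975, keeping 188.89025.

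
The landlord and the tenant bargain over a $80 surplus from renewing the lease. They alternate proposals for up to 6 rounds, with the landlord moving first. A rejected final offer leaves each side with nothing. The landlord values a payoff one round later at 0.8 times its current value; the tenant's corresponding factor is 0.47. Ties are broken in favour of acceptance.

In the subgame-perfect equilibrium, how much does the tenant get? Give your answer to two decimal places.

15.66

Work backward from the last round.
Round 6 (the tenant proposes): rejection yields 0 for the landlord; the tenant offers 0 and keeps 80.
Round 5 (the landlord proposes): the tenant can get 80 next round, worth 0.47 × 80 = 37.6 now, so the landlord offers 37.6, keeping 42.4.
Round 4 (the tenant proposes): the landlord can get 42.4 next round, worth 0.8 × 42.4 = 33.92 now. The tenant offers 33.92 and keeps 80 − 33.92 = 46.08.
Round 3 (the landlord proposes): the tenant can get 46.08 next round, worth 0.47 × 46.08 = 21.6576 now. The landlord offers 21.6576 and keeps 80 − 21.6576 = 58.3424.
Round 2 (the tenant proposes): the landlord can get 58.3424 next round, worth 0.8 × 58.3424 = 46.67392 now. The tenant offers 46.67392 and keeps 80 − 46.67392 = 33.32608.
Round 1 (the landlord proposes): the tenant can get 33.32608 next round, worth 0.47 × 33.32608 = 15.6632576 now. The landlord offers 15.6632576 and keeps 80 − 15.6632576 = 64.3367424.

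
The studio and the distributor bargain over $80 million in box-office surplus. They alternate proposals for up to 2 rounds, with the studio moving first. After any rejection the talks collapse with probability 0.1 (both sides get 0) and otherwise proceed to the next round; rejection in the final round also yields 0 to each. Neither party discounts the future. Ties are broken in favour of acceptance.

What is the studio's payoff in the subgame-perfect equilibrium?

Round 2 (the distributor proposes): rejection yields 0 for the studio; the distributor offers 0 and keeps 80.
Round 1 (the studio proposes): rejecting gives the distributor an expected 0.9 × 80 = 72. The studio offers 72 and keeps 80 − 72 = 8.

8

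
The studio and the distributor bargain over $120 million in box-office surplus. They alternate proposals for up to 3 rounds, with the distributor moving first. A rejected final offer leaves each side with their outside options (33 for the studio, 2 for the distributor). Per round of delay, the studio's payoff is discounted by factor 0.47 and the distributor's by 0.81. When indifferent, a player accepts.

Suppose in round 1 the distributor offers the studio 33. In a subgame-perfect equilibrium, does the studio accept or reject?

Accept

Round 3 (the distributor proposes): the studio gets 33 if talks fail, so the distributor offers 33 and keeps 87.
Round 2 (the studio proposes): the distributor can get 87 next round, worth 0.81 × 87 = 70.47 now. The studio offers 70.47 and keeps 120 − 70.47 = 49.53.
So by rejecting in round 1, the studio gets 49.53 next round, worth 0.47 × 49.53 = 23.2791 now.
Offer 33 ≥ 23.2791, so the studio accepts.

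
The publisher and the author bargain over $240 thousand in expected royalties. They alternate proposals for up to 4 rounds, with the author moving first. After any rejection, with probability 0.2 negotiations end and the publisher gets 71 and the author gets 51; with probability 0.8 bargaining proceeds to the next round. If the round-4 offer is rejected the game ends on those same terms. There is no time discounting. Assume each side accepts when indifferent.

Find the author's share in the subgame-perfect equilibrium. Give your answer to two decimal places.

89.70

Round 4 (the publisher proposes): the author gets 51 if talks fail, so the publisher offers 51 and keeps 189.
Round 3 (the author proposes): rejecting gives the publisher an expected 0.8 × 189 + 0.2 × 71 = 165.4; the author offers that and keeps 74.6.
Round 2 (the publisher proposes): rejecting gives the author an expected 0.8 × 74.6 + 0.2 × 51 = 69.88, so the publisher offers 69.88, keeping 170.12.
Round 1 (the author proposes): rejecting gives the publisher an expected 0.8 × 170.12 + 0.2 × 71 = 150.296. The author offers 150.296 and keeps 240 − 150.296 = 89.704.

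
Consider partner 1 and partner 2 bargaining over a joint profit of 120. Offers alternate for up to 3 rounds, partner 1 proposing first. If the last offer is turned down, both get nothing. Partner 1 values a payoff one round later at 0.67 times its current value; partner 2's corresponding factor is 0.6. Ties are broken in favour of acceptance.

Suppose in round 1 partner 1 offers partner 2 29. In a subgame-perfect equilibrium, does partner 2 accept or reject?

Accept

Round 3 (partner 1 proposes): rejection yields 0 for partner 2; partner 1 offers 0 and keeps 120.
Round 2 (partner 2 proposes): partner 1 can get 120 next round, worth 0.67 × 120 = 80.4 now, so partner 2 offers 80.4, keeping 39.6.
So by rejecting in round 1, partner 2 gets 39.6 next round, worth 0.6 × 39.6 = 23.76 now.
Offer 29 ≥ 23.76, so partner 2 accepts.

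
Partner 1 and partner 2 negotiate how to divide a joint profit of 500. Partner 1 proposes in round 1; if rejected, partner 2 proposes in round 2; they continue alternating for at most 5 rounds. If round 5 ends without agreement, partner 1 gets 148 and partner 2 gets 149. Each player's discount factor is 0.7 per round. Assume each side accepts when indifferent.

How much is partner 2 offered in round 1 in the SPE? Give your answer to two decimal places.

192.22

Round 5 (partner 1 proposes): partner 2 gets 149 if talks fail, so partner 1 offers 149 and keeps 351.
Round 4 (partner 2 proposes): partner 1 can get 351 next round, worth 0.7 × 351 = 245.7 now, so partner 2 offers 245.7, keeping 254.3.
Round 3 (partner 1 proposes): partner 2 can get 254.3 next round, worth 0.7 × 254.3 = 178.01 now; partner 1 offers that and keeps 321.99.
Round 2 (partner 2 proposes): partner 1 can get 321.99 next round, worth 0.7 × 321.99 = 225.393 now; partner 2 offers that and keeps 274.607.
Round 1 (partner 1 proposes): partner 2 can get 274.607 next round, worth 0.7 × 274.607 = 192.2249 now, so partner 1 offers 192.2249, keeping 307.7751.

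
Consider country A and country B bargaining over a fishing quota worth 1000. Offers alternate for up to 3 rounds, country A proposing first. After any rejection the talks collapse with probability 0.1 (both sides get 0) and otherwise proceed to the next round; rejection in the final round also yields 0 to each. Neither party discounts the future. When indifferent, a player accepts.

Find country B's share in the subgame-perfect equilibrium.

90

Round 3 (country A proposes): rejection yields 0 for country B; country A offers 0 and keeps 1000.
Round 2 (country B proposes): rejecting gives country A an expected 0.9 × 1000 = 900, so country B offers 900, keeping 100.
Round 1 (country A proposes): rejecting gives country B an expected 0.9 × 100 = 90. Country A offers 90 and keeps 1000 − 90 = 910.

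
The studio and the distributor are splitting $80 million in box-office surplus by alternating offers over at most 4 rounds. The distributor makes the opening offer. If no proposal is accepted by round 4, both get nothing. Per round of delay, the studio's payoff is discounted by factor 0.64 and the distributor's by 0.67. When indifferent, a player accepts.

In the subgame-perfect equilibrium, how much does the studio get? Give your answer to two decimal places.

38.85

Work backward from the last round.
Round 4 (the studio proposes): the distributor will accept anything ≥ 0, so the studio offers 0 and keeps 80.
Round 3 (the distributor proposes): the studio can get 80 next round, worth 0.64 × 80 = 51.2 now. The distributor offers 51.2 and keeps 80 − 51.2 = 28.8.
Round 2 (the studio proposes): the distributor can get 28.8 next round, worth 0.67 × 28.8 = 19.296 now. The studio offers 19.296 and keeps 80 − 19.296 = 60.704.
Round 1 (the distributor proposes): the studio can get 60.704 next round, worth 0.64 × 60.704 = 38.85056 now; the distributor offers that and keeps 41.14944.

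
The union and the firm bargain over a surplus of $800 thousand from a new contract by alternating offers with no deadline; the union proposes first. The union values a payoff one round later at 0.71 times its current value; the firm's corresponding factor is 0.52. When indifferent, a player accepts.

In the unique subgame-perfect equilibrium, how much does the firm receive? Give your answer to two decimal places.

When the union proposes, the firm accepts any offer worth at least 0.52 times what the firm would get by proposing next round; and vice versa.
This gives x = 800 − 0.52y and y = 800 − 0.71x, where x and y are each side's share when it proposes.
Hence (1 − 0.52·0.71)x = 800(1 − 0.52), i.e. 0.6308·x = 384.
x ≈ 608.7508; the firm's share is 800 − x ≈ 191.2492.

191.25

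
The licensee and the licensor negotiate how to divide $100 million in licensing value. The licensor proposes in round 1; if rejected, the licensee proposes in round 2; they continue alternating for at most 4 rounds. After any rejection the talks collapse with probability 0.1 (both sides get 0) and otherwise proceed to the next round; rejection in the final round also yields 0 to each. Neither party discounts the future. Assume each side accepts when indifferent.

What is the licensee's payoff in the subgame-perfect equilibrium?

81.9

By backward induction:
Round 4 (the licensee proposes): rejection yields 0 for the licensor; the licensee offers 0 and keeps 100.
Round 3 (the licensor proposes): rejecting gives the licensee an expected 0.9 × 100 = 90; the licensor offers that and keeps 10.
Round 2 (the licensee proposes): rejecting gives the licensor an expected 0.9 × 10 = 9; the licensee offers that and keeps 91.
Round 1 (the licensor proposes): rejecting gives the licensee an expected 0.9 × 91 = 81.9, so the licensor offers 81.9, keeping 18.1.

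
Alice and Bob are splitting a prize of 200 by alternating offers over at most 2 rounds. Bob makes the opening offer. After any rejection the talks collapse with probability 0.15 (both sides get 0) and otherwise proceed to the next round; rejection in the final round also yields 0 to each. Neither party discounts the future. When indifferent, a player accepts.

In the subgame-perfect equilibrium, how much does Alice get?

Round 2 (Alice proposes): rejection yields 0 for Bob; Alice offers 0 and keeps 200.
Round 1 (Bob proposes): rejecting gives Alice an expected 0.85 × 200 = 170. Bob offers 170 and keeps 200 − 170 = 30.

170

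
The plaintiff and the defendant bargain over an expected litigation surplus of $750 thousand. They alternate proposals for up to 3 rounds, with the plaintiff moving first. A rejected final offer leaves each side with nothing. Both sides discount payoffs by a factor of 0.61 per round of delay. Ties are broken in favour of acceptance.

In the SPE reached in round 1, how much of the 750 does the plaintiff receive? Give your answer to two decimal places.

571.58

Round 3 (the plaintiff proposes): rejection yields 0 for the defendant; the plaintiff offers 0 and keeps 750.
Round 2 (the defendant proposes): the plaintiff can get 750 next round, worth 0.61 × 750 = 457.5 now. The defendant offers 457.5 and keeps 750 − 457.5 = 292.5.
Round 1 (the plaintiff proposes): the defendant can get 292.5 next round, worth 0.61 × 292.5 = 178.425 now; the plaintiff offers that and keeps 571.575.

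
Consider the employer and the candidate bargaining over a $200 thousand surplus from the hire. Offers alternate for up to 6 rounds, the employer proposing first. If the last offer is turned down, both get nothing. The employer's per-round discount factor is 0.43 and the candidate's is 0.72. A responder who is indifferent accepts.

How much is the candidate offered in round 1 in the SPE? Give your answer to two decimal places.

121.29

Round 6 (the candidate proposes): the employer will accept anything ≥ 0, so the candidate offers 0 and keeps 200.
Round 5 (the employer proposes): the candidate can get 200 next round, worth 0.72 × 200 = 144 now. The employer offers 144 and keeps 200 − 144 = 56.
Round 4 (the candidate proposes): the employer can get 56 next round, worth 0.43 × 56 = 24.08 now, so the candidate offers 24.08, keeping 175.92.
Round 3 (the employer proposes): the candidate can get 175.92 next round, worth 0.72 × 175.92 = 126.6624 now; the employer offers that and keeps 73.3376.
Round 2 (the candidate proposes): the employer can get 73.3376 next round, worth 0.43 × 73.3376 = 31.535168 now, so the candidate offers 31.535168, keeping 168.464832.
Round 1 (the employer proposes): the candidate can get 168.464832 next round, worth 0.72 × 168.464832 = 121.29467904 now, so the employer offers 121.29467904, keeping 78.70532096.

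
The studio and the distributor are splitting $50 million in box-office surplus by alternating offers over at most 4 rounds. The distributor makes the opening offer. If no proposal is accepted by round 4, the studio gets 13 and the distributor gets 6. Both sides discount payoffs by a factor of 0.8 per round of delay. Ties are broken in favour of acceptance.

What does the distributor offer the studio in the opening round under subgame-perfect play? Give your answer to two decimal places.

Round 4 (the studio proposes): the distributor gets 6 if talks fail, so the studio offers 6 and keeps 44.
Round 3 (the distributor proposes): the studio can get 44 next round, worth 0.8 × 44 = 35.2 now; the distributor offers that and keeps 14.8.
Round 2 (the studio proposes): the distributor can get 14.8 next round, worth 0.8 × 14.8 = 11.84 now; the studio offers that and keeps 38.16.
Round 1 (the distributor proposes): the studio can get 38.16 next round, worth 0.8 × 38.16 = 30.528 now; the distributor offers that and keeps 19.472.

30.53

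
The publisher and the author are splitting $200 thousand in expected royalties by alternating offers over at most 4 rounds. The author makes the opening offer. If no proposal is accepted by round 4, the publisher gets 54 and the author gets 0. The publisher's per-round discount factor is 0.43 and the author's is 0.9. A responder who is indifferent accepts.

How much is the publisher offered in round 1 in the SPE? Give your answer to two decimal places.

41.88

Round 4 (the publisher proposes): rejection yields 0 for the author; the publisher offers 0 and keeps 200.
Round 3 (the author proposes): the publisher can get 200 next round, worth 0.43 × 200 = 86 now, so the author offers 86, keeping 114.
Round 2 (the publisher proposes): the author can get 114 next round, worth 0.9 × 114 = 102.6 now. The publisher offers 102.6 and keeps 200 − 102.6 = 97.4.
Round 1 (the author proposes): the publisher can get 97.4 next round, worth 0.43 × 97.4 = 41.882 now; the author offers that and keeps 158.118.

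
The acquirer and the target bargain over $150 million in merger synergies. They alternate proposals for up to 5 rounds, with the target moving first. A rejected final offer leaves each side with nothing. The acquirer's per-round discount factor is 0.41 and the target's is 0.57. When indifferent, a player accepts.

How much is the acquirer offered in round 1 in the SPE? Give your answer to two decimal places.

32.63

Round 5 (the target proposes): rejection yields 0 for the acquirer; the target offers 0 and keeps 150.
Round 4 (the acquirer proposes): the target can get 150 next round, worth 0.57 × 150 = 85.5 now, so the acquirer offers 85.5, keeping 64.5.
Round 3 (the target proposes): the acquirer can get 64.5 next round, worth 0.41 × 64.5 = 26.445 now. The target offers 26.445 and keeps 150 − 26.445 = 123.555.
Round 2 (the acquirer proposes): the target can get 123.555 next round, worth 0.57 × 123.555 = 70.42635 now; the acquirer offers that and keeps 79.57365.
Round 1 (the target proposes): the acquirer can get 79.57365 next round, worth 0.41 × 79.57365 = 32.6251965 now; the target offers that and keeps 117.3748035.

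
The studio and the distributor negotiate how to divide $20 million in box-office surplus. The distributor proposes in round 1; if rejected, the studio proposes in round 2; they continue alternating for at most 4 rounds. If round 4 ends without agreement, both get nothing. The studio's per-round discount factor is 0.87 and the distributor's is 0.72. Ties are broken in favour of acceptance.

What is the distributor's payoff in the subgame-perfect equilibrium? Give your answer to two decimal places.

Round 4 (the studio proposes): rejection yields 0 for the distributor; the studio offers 0 and keeps 20.
Round 3 (the distributor proposes): the studio can get 20 next round, worth 0.87 × 20 = 17.4 now, so the distributor offers 17.4, keeping 2.6.
Round 2 (the studio proposes): the distributor can get 2.6 next round, worth 0.72 × 2.6 = 1.872 now; the studio offers that and keeps 18.128.
Round 1 (the distributor proposes): the studio can get 18.128 next round, worth 0.87 × 18.128 = 15.77136 now, so the distributor offers 15.77136, keeping 4.22864.

4.23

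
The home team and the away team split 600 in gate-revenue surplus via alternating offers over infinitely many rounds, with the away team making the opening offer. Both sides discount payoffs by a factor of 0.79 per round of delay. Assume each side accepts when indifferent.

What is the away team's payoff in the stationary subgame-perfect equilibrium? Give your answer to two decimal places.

335.20

When the away team proposes, the home team accepts any offer worth at least 0.79 times what the home team would get by proposing next round; and vice versa.
This gives x = 600 − 0.79y and y = 600 − 0.79x, where x and y are each side's share when it proposes.
Hence (1 − 0.79·0.79)x = 600(1 − 0.79), i.e. 0.3759·x = 126.
x ≈ 335.1955; the home team's share is 600 − x ≈ 264.8045.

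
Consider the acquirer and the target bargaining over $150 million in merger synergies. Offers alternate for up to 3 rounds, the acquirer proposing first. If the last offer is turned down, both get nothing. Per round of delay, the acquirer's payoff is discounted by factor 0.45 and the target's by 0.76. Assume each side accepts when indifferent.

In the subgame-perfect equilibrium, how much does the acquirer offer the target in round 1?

62.7

Round 3 (the acquirer proposes): rejection yields 0 for the target; the acquirer offers 0 and keeps 150.
Round 2 (the target proposes): the acquirer can get 150 next round, worth 0.45 × 150 = 67.5 now. The target offers 67.5 and keeps 150 − 67.5 = 82.5.
Round 1 (the acquirer proposes): the target can get 82.5 next round, worth 0.76 × 82.5 = 62.7 now; the acquirer offers that and keeps 87.3.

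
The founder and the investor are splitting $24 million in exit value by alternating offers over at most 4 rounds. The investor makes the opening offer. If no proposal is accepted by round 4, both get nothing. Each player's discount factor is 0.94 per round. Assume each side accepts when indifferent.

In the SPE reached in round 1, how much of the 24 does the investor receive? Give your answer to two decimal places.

Round 4 (the founder proposes): the investor will accept anything ≥ 0, so the founder offers 0 and keeps 24.
Round 3 (the investor proposes): the founder can get 24 next round, worth 0.94 × 24 = 22.56 now, so the investor offers 22.56, keeping 1.44.
Round 2 (the founder proposes): the investor can get 1.44 next round, worth 0.94 × 1.44 = 1.3536 now, so the founder offers 1.3536, keeping 22.6464.
Round 1 (the investor proposes): the founder can get 22.6464 next round, worth 0.94 × 22.6464 = 21.287616 now. The investor offers 21.287616 and keeps 24 − 21.287616 = 2.712384.

2.71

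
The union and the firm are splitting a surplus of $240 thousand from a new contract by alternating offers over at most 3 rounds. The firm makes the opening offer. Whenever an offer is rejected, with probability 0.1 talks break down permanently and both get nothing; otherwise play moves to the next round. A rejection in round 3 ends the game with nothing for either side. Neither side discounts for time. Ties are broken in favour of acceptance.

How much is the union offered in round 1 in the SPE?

21.6

Round 3 (the firm proposes): the union will accept anything ≥ 0, so the firm offers 0 and keeps 240.
Round 2 (the union proposes): rejecting gives the firm an expected 0.9 × 240 = 216. The union offers 216 and keeps 240 − 216 = 24.
Round 1 (the firm proposes): rejecting gives the union an expected 0.9 × 24 = 21.6, so the firm offers 21.6, keeping 218.4.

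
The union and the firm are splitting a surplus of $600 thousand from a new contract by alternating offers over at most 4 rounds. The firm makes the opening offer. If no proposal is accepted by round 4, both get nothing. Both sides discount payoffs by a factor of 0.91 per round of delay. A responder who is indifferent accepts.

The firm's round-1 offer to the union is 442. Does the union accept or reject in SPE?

Round 4 (the union proposes): the firm will accept anything ≥ 0, so the union offers 0 and keeps 600.
Round 3 (the firm proposes): the union can get 600 next round, worth 0.91 × 600 = 546 now. The firm offers 546 and keeps 600 − 546 = 54.
Round 2 (the union proposes): the firm can get 54 next round, worth 0.91 × 54 = 49.14 now, so the union offers 49.14, keeping 550.86.
So by rejecting in round 1, the union gets 550.86 next round, worth 0.91 × 550.86 = 501.2826 now.
Offer 442 < 501.2826, so the union rejects.

Reject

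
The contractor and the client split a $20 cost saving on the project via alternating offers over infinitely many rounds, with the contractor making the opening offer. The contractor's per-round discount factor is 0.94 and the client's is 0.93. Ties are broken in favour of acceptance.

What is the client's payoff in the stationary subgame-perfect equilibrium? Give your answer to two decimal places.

8.87

When the contractor proposes, the client accepts any offer worth at least 0.93 times what the client would get by proposing next round; and vice versa.
This gives x = 20 − 0.93y and y = 20 − 0.94x, where x and y are each side's share when it proposes.
Hence (1 − 0.93·0.94)x = 20(1 − 0.93), i.e. 0.1258·x = 1.4.
x ≈ 11.1288; the client's share is 20 − x ≈ 8.8712.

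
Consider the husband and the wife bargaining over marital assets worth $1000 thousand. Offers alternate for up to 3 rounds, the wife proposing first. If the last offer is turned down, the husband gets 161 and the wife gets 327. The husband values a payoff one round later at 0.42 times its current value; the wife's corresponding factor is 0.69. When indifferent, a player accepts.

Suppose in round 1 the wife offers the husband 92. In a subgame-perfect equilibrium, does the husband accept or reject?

Round 3 (the wife proposes): the husband gets 161 if talks fail, so the wife offers 161 and keeps 839.
Round 2 (the husband proposes): the wife can get 839 next round, worth 0.69 × 839 = 578.91 now, so the husband offers 578.91, keeping 421.09.
So by rejecting in round 1, the husband gets 421.09 next round, worth 0.42 × 421.09 = 176.8578 now.
Offer 92 < 176.8578, so the husband rejects.

Reject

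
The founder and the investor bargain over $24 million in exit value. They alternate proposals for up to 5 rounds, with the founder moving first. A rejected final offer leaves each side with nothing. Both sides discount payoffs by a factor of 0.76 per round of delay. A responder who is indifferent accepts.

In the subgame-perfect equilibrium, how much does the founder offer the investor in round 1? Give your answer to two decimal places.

Round 5 (the founder proposes): the investor will accept anything ≥ 0, so the founder offers 0 and keeps 24.
Round 4 (the investor proposes): the founder can get 24 next round, worth 0.76 × 24 = 18.24 now. The investor offers 18.24 and keeps 24 − 18.24 = 5.76.
Round 3 (the founder proposes): the investor can get 5.76 next round, worth 0.76 × 5.76 = 4.3776 now; the founder offers that and keeps 19.6224.
Round 2 (the investor proposes): the founder can get 19.6224 next round, worth 0.76 × 19.6224 = 14.913024 now; the investor offers that and keeps 9.086976.
Round 1 (the founder proposes): the investor can get 9.086976 next round, worth 0.76 × 9.086976 = 6.90610176 now. The founder offers 6.90610176 and keeps 24 − 6.90610176 = 17.09389824.

6.91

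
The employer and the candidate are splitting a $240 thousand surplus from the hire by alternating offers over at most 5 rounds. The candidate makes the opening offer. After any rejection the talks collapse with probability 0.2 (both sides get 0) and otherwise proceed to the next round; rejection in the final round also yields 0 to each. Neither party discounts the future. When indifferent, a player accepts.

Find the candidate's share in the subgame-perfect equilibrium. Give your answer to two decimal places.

177.02

Round 5 (the candidate proposes): the employer will accept anything ≥ 0, so the candidate offers 0 and keeps 240.
Round 4 (the employer proposes): rejecting gives the candidate an expected 0.8 × 240 = 192; the employer offers that and keeps 48.
Round 3 (the candidate proposes): rejecting gives the employer an expected 0.8 × 48 = 38.4, so the candidate offers 38.4, keeping 201.6.
Round 2 (the employer proposes): rejecting gives the candidate an expected 0.8 × 201.6 = 161.28. The employer offers 161.28 and keeps 240 − 161.28 = 78.72.
Round 1 (the candidate proposes): rejecting gives the employer an expected 0.8 × 78.72 = 62.976; the candidate offers that and keeps 177.024.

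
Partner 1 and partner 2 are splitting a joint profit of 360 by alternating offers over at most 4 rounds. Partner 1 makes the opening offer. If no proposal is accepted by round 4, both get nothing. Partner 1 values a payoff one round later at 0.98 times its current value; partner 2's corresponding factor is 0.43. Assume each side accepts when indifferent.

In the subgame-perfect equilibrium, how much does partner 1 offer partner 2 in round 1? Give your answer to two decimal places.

Round 4 (partner 2 proposes): partner 1 will accept anything ≥ 0, so partner 2 offers 0 and keeps 360.
Round 3 (partner 1 proposes): partner 2 can get 360 next round, worth 0.43 × 360 = 154.8 now. Partner 1 offers 154.8 and keeps 360 − 154.8 = 205.2.
Round 2 (partner 2 proposes): partner 1 can get 205.2 next round, worth 0.98 × 205.2 = 201.096 now. Partner 2 offers 201.096 and keeps 360 − 201.096 = 158.904.
Round 1 (partner 1 proposes): partner 2 can get 158.904 next round, worth 0.43 × 158.904 = 68.32872 now, so partner 1 offers 68.32872, keeping 291.67128.

68.33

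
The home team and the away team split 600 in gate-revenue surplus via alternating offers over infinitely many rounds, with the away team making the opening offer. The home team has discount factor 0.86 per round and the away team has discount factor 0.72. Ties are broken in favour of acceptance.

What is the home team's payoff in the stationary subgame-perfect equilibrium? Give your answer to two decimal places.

When the away team proposes, the home team accepts any offer worth at least 0.86 times what the home team would get by proposing next round; and vice versa.
This gives x = 600 − 0.86y and y = 600 − 0.72x, where x and y are each side's share when it proposes.
Hence (1 − 0.86·0.72)x = 600(1 − 0.86), i.e. 0.3808·x = 84.
x ≈ 220.5882; the home team's share is 600 − x ≈ 379.4118.

379.41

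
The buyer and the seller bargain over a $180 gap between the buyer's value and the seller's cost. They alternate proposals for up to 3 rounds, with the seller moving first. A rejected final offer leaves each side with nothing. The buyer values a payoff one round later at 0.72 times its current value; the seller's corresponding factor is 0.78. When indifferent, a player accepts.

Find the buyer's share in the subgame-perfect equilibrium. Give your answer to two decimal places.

28.51

Round 3 (the seller proposes): rejection yields 0 for the buyer; the seller offers 0 and keeps 180.
Round 2 (the buyer proposes): the seller can get 180 next round, worth 0.78 × 180 = 140.4 now, so the buyer offers 140.4, keeping 39.6.
Round 1 (the seller proposes): the buyer can get 39.6 next round, worth 0.72 × 39.6 = 28.512 now. The seller offers 28.512 and keeps 180 − 28.512 = 151.488.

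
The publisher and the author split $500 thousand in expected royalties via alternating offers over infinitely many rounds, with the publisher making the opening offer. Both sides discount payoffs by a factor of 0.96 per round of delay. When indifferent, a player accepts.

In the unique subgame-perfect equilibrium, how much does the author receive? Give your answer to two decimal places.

When the publisher proposes, the author accepts any offer worth at least 0.96 times what the author would get by proposing next round; and vice versa.
This gives x = 500 − 0.96y and y = 500 − 0.96x, where x and y are each side's share when it proposes.
Hence (1 − 0.96·0.96)x = 500(1 − 0.96), i.e. 0.0784·x = 20.
x ≈ 255.1020; the author's share is 500 − x ≈ 244.8980.

244.90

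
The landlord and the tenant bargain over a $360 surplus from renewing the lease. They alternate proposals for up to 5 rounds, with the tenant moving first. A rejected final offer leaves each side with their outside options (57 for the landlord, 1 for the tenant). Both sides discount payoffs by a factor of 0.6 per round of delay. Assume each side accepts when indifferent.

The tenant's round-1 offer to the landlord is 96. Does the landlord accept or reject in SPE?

Round 5 (the tenant proposes): the landlord gets 57 if talks fail, so the tenant offers 57 and keeps 303.
Round 4 (the landlord proposes): the tenant can get 303 next round, worth 0.6 × 303 = 181.8 now; the landlord offers that and keeps 178.2.
Round 3 (the tenant proposes): the landlord can get 178.2 next round, worth 0.6 × 178.2 = 106.92 now, so the tenant offers 106.92, keeping 253.08.
Round 2 (the landlord proposes): the tenant can get 253.08 next round, worth 0.6 × 253.08 = 151.848 now. The landlord offers 151.848 and keeps 360 − 151.848 = 208.152.
So by rejecting in round 1, the landlord gets 208.152 next round, worth 0.6 × 208.152 = 124.8912 now.
Offer 96 < 124.8912, so the landlord rejects.

Reject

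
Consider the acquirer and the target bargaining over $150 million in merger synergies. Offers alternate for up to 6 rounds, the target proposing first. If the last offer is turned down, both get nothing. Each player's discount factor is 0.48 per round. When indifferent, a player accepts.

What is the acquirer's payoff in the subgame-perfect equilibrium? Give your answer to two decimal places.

Round 6 (the acquirer proposes): the target will accept anything ≥ 0, so the acquirer offers 0 and keeps 150.
Round 5 (the target proposes): the acquirer can get 150 next round, worth 0.48 × 150 = 72 now, so the target offers 72, keeping 78.
Round 4 (the acquirer proposes): the target can get 78 next round, worth 0.48 × 78 = 37.44 now, so the acquirer offers 37.44, keeping 112.56.
Round 3 (the target proposes): the acquirer can get 112.56 next round, worth 0.48 × 112.56 = 54.0288 now; the target offers that and keeps 95.9712.
Round 2 (the acquirer proposes): the target can get 95.9712 next round, worth 0.48 × 95.9712 = 46.066176 now, so the acquirer offers 46.066176, keeping 103.933824.
Round 1 (the target proposes): the acquirer can get 103.933824 next round, worth 0.48 × 103.933824 = 49.88823552 now, so the target offers 49.88823552, keeping 100.11176448.

49.89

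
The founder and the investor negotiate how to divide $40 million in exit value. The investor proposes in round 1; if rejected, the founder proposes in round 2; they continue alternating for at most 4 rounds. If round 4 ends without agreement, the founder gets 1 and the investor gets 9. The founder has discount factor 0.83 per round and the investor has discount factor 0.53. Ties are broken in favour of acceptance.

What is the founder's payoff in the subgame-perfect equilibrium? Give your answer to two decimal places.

26.92

Work backward from the last round.
Round 4 (the founder proposes): the investor gets 9 if talks fail, so the founder offers 9 and keeps 31.
Round 3 (the investor proposes): the founder can get 31 next round, worth 0.83 × 31 = 25.73 now, so the investor offers 25.73, keeping 14.27.
Round 2 (the founder proposes): the investor can get 14.27 next round, worth 0.53 × 14.27 = 7.5631 now. The founder offers 7.5631 and keeps 40 − 7.5631 = 32.4369.
Round 1 (the investor proposes): the founder can get 32.4369 next round, worth 0.83 × 32.4369 = 26.922627 now. The investor offers 26.922627 and keeps 40 − 26.922627 = 13.077373.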